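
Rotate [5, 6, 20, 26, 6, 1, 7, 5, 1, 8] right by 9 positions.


Right rotate by 9: [6, 20, 26, 6, 1, 7, 5, 1, 8, 5]


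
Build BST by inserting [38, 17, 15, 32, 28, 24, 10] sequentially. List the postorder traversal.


Root = 38; build tree by BST insertion.
Postorder traversal: [10, 15, 24, 28, 32, 17, 38]


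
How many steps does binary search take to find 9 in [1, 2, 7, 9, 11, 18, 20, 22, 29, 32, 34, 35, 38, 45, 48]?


Search for 9:
[0,14] mid=7 arr[7]=22
[0,6] mid=3 arr[3]=9
Total: 2 comparisons


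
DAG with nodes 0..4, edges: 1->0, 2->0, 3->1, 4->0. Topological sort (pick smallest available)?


Kahn's algorithm, process smallest node first
Order: [2, 3, 1, 4, 0]


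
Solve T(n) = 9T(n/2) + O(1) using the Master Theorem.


a=9, b=2, c=0. log_2(9)=3.170 > c=0. Case 1: O(n^log_b(a)) = O(n^3.170)
Complexity: O(n^3.170)


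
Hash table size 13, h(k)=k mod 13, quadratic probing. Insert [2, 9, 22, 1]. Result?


Insertions: 2->slot 2; 9->slot 9; 22->slot 10; 1->slot 1
Table: [None, 1, 2, None, None, None, None, None, None, 9, 22, None, None]


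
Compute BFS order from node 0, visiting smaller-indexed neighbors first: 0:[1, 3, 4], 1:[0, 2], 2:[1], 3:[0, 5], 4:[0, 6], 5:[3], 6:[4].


BFS queue: start with [0]
Visit order: [0, 1, 3, 4, 2, 5, 6]


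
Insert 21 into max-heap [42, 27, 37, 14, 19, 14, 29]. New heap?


Append 21: [42, 27, 37, 14, 19, 14, 29, 21]
Bubble up: swap idx 7(21) with idx 3(14)
Result: [42, 27, 37, 21, 19, 14, 29, 14]


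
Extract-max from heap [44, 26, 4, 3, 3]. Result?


Max = 44
Replace root with last, heapify down
Resulting heap: [26, 3, 4, 3]


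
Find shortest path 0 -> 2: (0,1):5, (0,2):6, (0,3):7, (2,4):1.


Dijkstra from 0:
Distances: {0: 0, 1: 5, 2: 6, 3: 7, 4: 7}
Shortest distance to 2 = 6, path = [0, 2]


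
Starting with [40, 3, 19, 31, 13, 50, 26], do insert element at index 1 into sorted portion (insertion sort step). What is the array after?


After one pass: [3, 40, 19, 31, 13, 50, 26]


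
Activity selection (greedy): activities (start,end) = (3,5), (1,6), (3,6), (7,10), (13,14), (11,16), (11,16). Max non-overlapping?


Greedy: pick earliest-ending, then skip overlaps.
Selected (3 activities): [(3, 5), (7, 10), (13, 14)]


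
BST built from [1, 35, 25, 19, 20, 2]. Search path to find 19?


BST root = 1
Search for 19: compare at each node
Path: [1, 35, 25, 19]


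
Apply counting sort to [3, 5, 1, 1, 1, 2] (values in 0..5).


Count array: [0, 3, 1, 1, 0, 1]
Reconstruct: [1, 1, 1, 2, 3, 5]


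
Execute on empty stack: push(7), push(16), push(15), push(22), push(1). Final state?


push(7) -> [7]
push(16) -> [7, 16]
push(15) -> [7, 16, 15]
push(22) -> [7, 16, 15, 22]
push(1) -> [7, 16, 15, 22, 1]
Final stack (bottom to top): [7, 16, 15, 22, 1]


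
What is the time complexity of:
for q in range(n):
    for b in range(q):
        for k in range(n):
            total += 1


Per nesting level: O(n) * O(n) [triangular over q] * O(n) = O(n^3)
Complexity: O(n^3)


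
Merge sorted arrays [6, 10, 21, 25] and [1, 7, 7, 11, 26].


Compare heads, take smaller each step.
Merged: [1, 6, 7, 7, 10, 11, 21, 25, 26]


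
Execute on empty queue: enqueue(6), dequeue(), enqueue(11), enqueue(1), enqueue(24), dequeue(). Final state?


enqueue(6) -> [6]
dequeue() returns 6 -> []
enqueue(11) -> [11]
enqueue(1) -> [11, 1]
enqueue(24) -> [11, 1, 24]
dequeue() returns 11 -> [1, 24]
Final queue (front to back): [1, 24]


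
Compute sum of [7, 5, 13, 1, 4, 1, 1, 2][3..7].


Prefix sums: [0, 7, 12, 25, 26, 30, 31, 32, 34]
Sum[3..7] = prefix[8] - prefix[3] = 34 - 25 = 9


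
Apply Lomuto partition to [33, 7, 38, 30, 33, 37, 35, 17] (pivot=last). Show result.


Elements <= 17 go left of pivot.
Result: [7, 17, 38, 30, 33, 37, 35, 33], pivot at index 1


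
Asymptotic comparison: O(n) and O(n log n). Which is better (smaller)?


linear grows slower than linearithmic
O(n) is asymptotically smaller; O(n log n) grows faster


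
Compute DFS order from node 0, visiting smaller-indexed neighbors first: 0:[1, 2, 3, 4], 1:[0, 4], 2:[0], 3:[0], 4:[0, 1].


DFS stack-based: start with [0]
Visit order: [0, 1, 4, 2, 3]


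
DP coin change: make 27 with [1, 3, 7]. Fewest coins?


dp[0]=0; dp[i]=1+min(dp[i-c] for c in coins)
...dp[22]=4, dp[23]=5, dp[24]=4, dp[25]=5, dp[26]=6, dp[27]=5
Minimum coins for 27 = 5


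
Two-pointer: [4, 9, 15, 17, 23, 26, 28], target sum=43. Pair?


Two pointers: lo=0, hi=6
Found pair: (15, 28) summing to 43


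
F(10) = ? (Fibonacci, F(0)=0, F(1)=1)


F(n)=F(n-1)+F(n-2)
...F(8)=21, F(9)=34, F(10)=55


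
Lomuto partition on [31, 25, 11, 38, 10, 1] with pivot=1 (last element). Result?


Elements <= 1 go left of pivot.
Result: [1, 25, 11, 38, 10, 31], pivot at index 0


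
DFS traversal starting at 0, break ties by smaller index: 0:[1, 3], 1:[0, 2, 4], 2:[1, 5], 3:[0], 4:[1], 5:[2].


DFS stack-based: start with [0]
Visit order: [0, 1, 2, 5, 4, 3]


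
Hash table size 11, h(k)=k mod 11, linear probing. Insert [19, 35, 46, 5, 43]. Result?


Insertions: 19->slot 8; 35->slot 2; 46->slot 3; 5->slot 5; 43->slot 10
Table: [None, None, 35, 46, None, 5, None, None, 19, None, 43]


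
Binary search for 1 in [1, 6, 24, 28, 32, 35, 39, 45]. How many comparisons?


Search for 1:
[0,7] mid=3 arr[3]=28
[0,2] mid=1 arr[1]=6
[0,0] mid=0 arr[0]=1
Total: 3 comparisons


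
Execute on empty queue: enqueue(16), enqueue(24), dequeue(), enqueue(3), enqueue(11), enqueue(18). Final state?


enqueue(16) -> [16]
enqueue(24) -> [16, 24]
dequeue() returns 16 -> [24]
enqueue(3) -> [24, 3]
enqueue(11) -> [24, 3, 11]
enqueue(18) -> [24, 3, 11, 18]
Final queue (front to back): [24, 3, 11, 18]


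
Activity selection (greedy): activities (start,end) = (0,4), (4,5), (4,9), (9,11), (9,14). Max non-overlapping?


Greedy: pick earliest-ending, then skip overlaps.
Selected (3 activities): [(0, 4), (4, 5), (9, 11)]


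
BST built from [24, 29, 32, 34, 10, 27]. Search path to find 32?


BST root = 24
Search for 32: compare at each node
Path: [24, 29, 32]


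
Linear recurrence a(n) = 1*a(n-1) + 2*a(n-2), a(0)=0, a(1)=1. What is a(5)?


Build bottom-up:
...a(3)=3, a(4)=5, a(5)=1*5+2*3=11


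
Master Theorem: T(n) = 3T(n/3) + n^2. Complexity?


a=3, b=3, c=2. log_3(3)=1 < c=2. Case 3: O(n^c) = O(n^2)
Complexity: O(n^2)


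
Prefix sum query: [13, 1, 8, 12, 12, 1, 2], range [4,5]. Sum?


Prefix sums: [0, 13, 14, 22, 34, 46, 47, 49]
Sum[4..5] = prefix[6] - prefix[4] = 47 - 34 = 13


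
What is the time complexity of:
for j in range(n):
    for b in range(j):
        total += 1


Per nesting level: O(n) * O(n) [triangular over j] = O(n^2)
Complexity: O(n^2)


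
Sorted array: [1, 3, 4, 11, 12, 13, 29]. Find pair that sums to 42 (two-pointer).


Two pointers: lo=0, hi=6
Found pair: (13, 29) summing to 42


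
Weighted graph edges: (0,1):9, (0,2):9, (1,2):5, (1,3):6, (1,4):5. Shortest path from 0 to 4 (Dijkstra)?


Dijkstra from 0:
Distances: {0: 0, 1: 9, 2: 9, 3: 15, 4: 14}
Shortest distance to 4 = 14, path = [0, 1, 4]


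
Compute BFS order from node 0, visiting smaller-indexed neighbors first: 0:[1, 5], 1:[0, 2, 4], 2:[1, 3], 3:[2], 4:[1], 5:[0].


BFS queue: start with [0]
Visit order: [0, 1, 5, 2, 4, 3]


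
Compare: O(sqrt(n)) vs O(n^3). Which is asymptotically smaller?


sublinear grows slower than cubic
O(sqrt(n)) is asymptotically smaller; O(n^3) grows faster


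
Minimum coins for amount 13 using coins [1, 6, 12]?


dp[0]=0; dp[i]=1+min(dp[i-c] for c in coins)
...dp[8]=3, dp[9]=4, dp[10]=5, dp[11]=6, dp[12]=1, dp[13]=2
Minimum coins for 13 = 2


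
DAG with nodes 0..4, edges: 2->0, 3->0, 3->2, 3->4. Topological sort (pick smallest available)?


Kahn's algorithm, process smallest node first
Order: [1, 3, 2, 0, 4]


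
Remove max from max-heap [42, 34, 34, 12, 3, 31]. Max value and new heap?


Max = 42
Replace root with last, heapify down
Resulting heap: [34, 31, 34, 12, 3]


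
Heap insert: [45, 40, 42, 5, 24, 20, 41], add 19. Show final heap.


Append 19: [45, 40, 42, 5, 24, 20, 41, 19]
Bubble up: swap idx 7(19) with idx 3(5)
Result: [45, 40, 42, 19, 24, 20, 41, 5]


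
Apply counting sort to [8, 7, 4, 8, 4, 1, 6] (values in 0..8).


Count array: [0, 1, 0, 0, 2, 0, 1, 1, 2]
Reconstruct: [1, 4, 4, 6, 7, 8, 8]


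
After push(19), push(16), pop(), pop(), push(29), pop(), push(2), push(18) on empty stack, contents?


push(19) -> [19]
push(16) -> [19, 16]
pop() returns 16 -> [19]
pop() returns 19 -> []
push(29) -> [29]
pop() returns 29 -> []
push(2) -> [2]
push(18) -> [2, 18]
Final stack (bottom to top): [2, 18]


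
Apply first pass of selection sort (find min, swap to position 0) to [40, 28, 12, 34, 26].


After one pass: [12, 28, 40, 34, 26]


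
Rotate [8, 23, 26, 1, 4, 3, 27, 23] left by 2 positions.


Left rotate by 2: [26, 1, 4, 3, 27, 23, 8, 23]


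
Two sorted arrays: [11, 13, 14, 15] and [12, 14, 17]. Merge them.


Compare heads, take smaller each step.
Merged: [11, 12, 13, 14, 14, 15, 17]


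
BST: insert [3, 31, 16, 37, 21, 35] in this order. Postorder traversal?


Root = 3; build tree by BST insertion.
Postorder traversal: [21, 16, 35, 37, 31, 3]


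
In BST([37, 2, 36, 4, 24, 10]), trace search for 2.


BST root = 37
Search for 2: compare at each node
Path: [37, 2]


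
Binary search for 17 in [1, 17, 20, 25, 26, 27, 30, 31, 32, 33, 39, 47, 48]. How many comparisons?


Search for 17:
[0,12] mid=6 arr[6]=30
[0,5] mid=2 arr[2]=20
[0,1] mid=0 arr[0]=1
[1,1] mid=1 arr[1]=17
Total: 4 comparisons


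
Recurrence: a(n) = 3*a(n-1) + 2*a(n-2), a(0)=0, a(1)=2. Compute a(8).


Build bottom-up:
...a(6)=990, a(7)=3526, a(8)=3*3526+2*990=12558


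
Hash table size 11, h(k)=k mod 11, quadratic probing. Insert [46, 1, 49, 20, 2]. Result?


Insertions: 46->slot 2; 1->slot 1; 49->slot 5; 20->slot 9; 2->slot 3
Table: [None, 1, 46, 2, None, 49, None, None, None, 20, None]


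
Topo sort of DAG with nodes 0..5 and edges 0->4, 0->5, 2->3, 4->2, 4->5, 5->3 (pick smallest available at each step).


Kahn's algorithm, process smallest node first
Order: [0, 1, 4, 2, 5, 3]


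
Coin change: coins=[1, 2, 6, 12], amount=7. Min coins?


dp[0]=0; dp[i]=1+min(dp[i-c] for c in coins)
...dp[2]=1, dp[3]=2, dp[4]=2, dp[5]=3, dp[6]=1, dp[7]=2
Minimum coins for 7 = 2


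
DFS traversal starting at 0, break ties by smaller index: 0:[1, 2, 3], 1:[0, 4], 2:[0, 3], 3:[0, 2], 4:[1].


DFS stack-based: start with [0]
Visit order: [0, 1, 4, 2, 3]


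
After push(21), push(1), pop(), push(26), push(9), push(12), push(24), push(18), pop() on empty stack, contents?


push(21) -> [21]
push(1) -> [21, 1]
pop() returns 1 -> [21]
push(26) -> [21, 26]
push(9) -> [21, 26, 9]
push(12) -> [21, 26, 9, 12]
push(24) -> [21, 26, 9, 12, 24]
push(18) -> [21, 26, 9, 12, 24, 18]
pop() returns 18 -> [21, 26, 9, 12, 24]
Final stack (bottom to top): [21, 26, 9, 12, 24]


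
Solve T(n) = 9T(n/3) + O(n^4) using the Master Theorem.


a=9, b=3, c=4. log_3(9)=2 < c=4. Case 3: O(n^c) = O(n^4)
Complexity: O(n^4)


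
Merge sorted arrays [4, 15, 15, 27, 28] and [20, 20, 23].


Compare heads, take smaller each step.
Merged: [4, 15, 15, 20, 20, 23, 27, 28]


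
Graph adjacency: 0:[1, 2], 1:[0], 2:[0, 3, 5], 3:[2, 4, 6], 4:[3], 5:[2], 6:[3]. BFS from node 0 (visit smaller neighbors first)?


BFS queue: start with [0]
Visit order: [0, 1, 2, 3, 5, 4, 6]


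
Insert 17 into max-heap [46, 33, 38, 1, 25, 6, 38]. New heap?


Append 17: [46, 33, 38, 1, 25, 6, 38, 17]
Bubble up: swap idx 7(17) with idx 3(1)
Result: [46, 33, 38, 17, 25, 6, 38, 1]


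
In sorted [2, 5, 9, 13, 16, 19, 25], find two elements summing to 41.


Two pointers: lo=0, hi=6
Found pair: (16, 25) summing to 41


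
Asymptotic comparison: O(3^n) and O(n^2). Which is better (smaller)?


quadratic grows slower than exponential (base 3)
O(n^2) is asymptotically smaller; O(3^n) grows faster


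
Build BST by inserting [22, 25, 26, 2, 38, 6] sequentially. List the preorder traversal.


Root = 22; build tree by BST insertion.
Preorder traversal: [22, 2, 6, 25, 26, 38]


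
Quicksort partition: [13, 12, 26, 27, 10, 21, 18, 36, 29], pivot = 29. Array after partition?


Elements <= 29 go left of pivot.
Result: [13, 12, 26, 27, 10, 21, 18, 29, 36], pivot at index 7


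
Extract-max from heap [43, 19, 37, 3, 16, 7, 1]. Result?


Max = 43
Replace root with last, heapify down
Resulting heap: [37, 19, 7, 3, 16, 1]


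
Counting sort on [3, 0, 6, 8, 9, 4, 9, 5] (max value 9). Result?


Count array: [1, 0, 0, 1, 1, 1, 1, 0, 1, 2]
Reconstruct: [0, 3, 4, 5, 6, 8, 9, 9]


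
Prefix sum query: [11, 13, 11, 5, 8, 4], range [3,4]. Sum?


Prefix sums: [0, 11, 24, 35, 40, 48, 52]
Sum[3..4] = prefix[5] - prefix[3] = 48 - 35 = 13


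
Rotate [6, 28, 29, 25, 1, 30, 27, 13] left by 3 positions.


Left rotate by 3: [25, 1, 30, 27, 13, 6, 28, 29]


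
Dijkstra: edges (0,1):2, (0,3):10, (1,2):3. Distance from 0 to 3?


Dijkstra from 0:
Distances: {0: 0, 1: 2, 2: 5, 3: 10}
Shortest distance to 3 = 10, path = [0, 3]


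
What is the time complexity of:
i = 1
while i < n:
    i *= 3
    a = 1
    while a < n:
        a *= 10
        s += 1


Per nesting level: O(log n) * O(log n) = O((log n)^2)
Complexity: O((log n)^2)


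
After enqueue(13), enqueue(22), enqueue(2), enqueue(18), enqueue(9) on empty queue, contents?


enqueue(13) -> [13]
enqueue(22) -> [13, 22]
enqueue(2) -> [13, 22, 2]
enqueue(18) -> [13, 22, 2, 18]
enqueue(9) -> [13, 22, 2, 18, 9]
Final queue (front to back): [13, 22, 2, 18, 9]


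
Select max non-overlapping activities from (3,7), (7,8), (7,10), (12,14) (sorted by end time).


Greedy: pick earliest-ending, then skip overlaps.
Selected (3 activities): [(3, 7), (7, 8), (12, 14)]


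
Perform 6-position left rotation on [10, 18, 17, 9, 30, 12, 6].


Left rotate by 6: [6, 10, 18, 17, 9, 30, 12]


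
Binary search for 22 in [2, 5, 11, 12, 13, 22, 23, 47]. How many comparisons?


Search for 22:
[0,7] mid=3 arr[3]=12
[4,7] mid=5 arr[5]=22
Total: 2 comparisons


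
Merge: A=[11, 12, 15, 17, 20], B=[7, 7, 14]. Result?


Compare heads, take smaller each step.
Merged: [7, 7, 11, 12, 14, 15, 17, 20]


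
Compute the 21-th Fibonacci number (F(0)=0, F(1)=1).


F(n)=F(n-1)+F(n-2)
...F(19)=4181, F(20)=6765, F(21)=10946


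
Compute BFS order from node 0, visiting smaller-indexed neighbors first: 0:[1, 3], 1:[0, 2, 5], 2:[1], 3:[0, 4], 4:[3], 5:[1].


BFS queue: start with [0]
Visit order: [0, 1, 3, 2, 5, 4]


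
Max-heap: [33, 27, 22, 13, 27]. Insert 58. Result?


Append 58: [33, 27, 22, 13, 27, 58]
Bubble up: swap idx 5(58) with idx 2(22); swap idx 2(58) with idx 0(33)
Result: [58, 27, 33, 13, 27, 22]


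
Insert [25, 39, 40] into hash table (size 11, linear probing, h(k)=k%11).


Insertions: 25->slot 3; 39->slot 6; 40->slot 7
Table: [None, None, None, 25, None, None, 39, 40, None, None, None]


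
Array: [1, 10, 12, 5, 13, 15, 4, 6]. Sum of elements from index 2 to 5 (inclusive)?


Prefix sums: [0, 1, 11, 23, 28, 41, 56, 60, 66]
Sum[2..5] = prefix[6] - prefix[2] = 56 - 11 = 45


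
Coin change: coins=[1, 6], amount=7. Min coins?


dp[0]=0; dp[i]=1+min(dp[i-c] for c in coins)
...dp[2]=2, dp[3]=3, dp[4]=4, dp[5]=5, dp[6]=1, dp[7]=2
Minimum coins for 7 = 2


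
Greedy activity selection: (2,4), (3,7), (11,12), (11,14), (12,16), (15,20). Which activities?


Greedy: pick earliest-ending, then skip overlaps.
Selected (3 activities): [(2, 4), (11, 12), (12, 16)]


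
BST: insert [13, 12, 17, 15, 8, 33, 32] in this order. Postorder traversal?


Root = 13; build tree by BST insertion.
Postorder traversal: [8, 12, 15, 32, 33, 17, 13]


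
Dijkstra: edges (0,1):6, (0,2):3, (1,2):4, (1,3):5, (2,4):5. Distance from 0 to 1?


Dijkstra from 0:
Distances: {0: 0, 1: 6, 2: 3, 3: 11, 4: 8}
Shortest distance to 1 = 6, path = [0, 1]


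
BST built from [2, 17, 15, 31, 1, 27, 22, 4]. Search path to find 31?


BST root = 2
Search for 31: compare at each node
Path: [2, 17, 31]


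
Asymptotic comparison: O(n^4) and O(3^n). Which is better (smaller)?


quartic grows slower than exponential (base 3)
O(n^4) is asymptotically smaller; O(3^n) grows faster


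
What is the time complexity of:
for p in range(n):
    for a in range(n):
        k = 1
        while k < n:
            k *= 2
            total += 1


Per nesting level: O(n) * O(n) * O(log n) = O(n^2 log n)
Complexity: O(n^2 log n)


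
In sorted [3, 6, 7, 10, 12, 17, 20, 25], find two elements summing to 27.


Two pointers: lo=0, hi=7
Found pair: (7, 20) summing to 27


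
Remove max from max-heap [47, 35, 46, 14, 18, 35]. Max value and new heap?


Max = 47
Replace root with last, heapify down
Resulting heap: [46, 35, 35, 14, 18]


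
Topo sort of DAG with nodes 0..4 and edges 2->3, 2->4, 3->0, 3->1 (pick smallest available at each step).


Kahn's algorithm, process smallest node first
Order: [2, 3, 0, 1, 4]


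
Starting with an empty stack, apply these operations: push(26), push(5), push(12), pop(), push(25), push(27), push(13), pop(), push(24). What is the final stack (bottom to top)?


push(26) -> [26]
push(5) -> [26, 5]
push(12) -> [26, 5, 12]
pop() returns 12 -> [26, 5]
push(25) -> [26, 5, 25]
push(27) -> [26, 5, 25, 27]
push(13) -> [26, 5, 25, 27, 13]
pop() returns 13 -> [26, 5, 25, 27]
push(24) -> [26, 5, 25, 27, 24]
Final stack (bottom to top): [26, 5, 25, 27, 24]


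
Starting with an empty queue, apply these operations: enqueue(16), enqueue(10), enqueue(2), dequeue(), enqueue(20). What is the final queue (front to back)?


enqueue(16) -> [16]
enqueue(10) -> [16, 10]
enqueue(2) -> [16, 10, 2]
dequeue() returns 16 -> [10, 2]
enqueue(20) -> [10, 2, 20]
Final queue (front to back): [10, 2, 20]


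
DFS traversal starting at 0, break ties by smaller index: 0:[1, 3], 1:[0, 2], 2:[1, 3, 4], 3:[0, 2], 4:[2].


DFS stack-based: start with [0]
Visit order: [0, 1, 2, 3, 4]


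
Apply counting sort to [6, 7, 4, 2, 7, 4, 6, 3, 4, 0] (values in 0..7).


Count array: [1, 0, 1, 1, 3, 0, 2, 2]
Reconstruct: [0, 2, 3, 4, 4, 4, 6, 6, 7, 7]


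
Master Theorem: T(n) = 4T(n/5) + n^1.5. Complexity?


a=4, b=5, c=1.5. log_5(4)=0.861 < c=1.5. Case 3: O(n^c) = O(n^1.500)
Complexity: O(n^1.500)


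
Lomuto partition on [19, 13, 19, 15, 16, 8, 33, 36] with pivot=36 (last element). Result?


Elements <= 36 go left of pivot.
Result: [19, 13, 19, 15, 16, 8, 33, 36], pivot at index 7


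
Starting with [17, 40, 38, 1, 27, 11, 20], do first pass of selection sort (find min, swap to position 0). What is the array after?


After one pass: [1, 40, 38, 17, 27, 11, 20]


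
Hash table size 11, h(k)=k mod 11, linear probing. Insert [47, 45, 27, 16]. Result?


Insertions: 47->slot 3; 45->slot 1; 27->slot 5; 16->slot 6
Table: [None, 45, None, 47, None, 27, 16, None, None, None, None]


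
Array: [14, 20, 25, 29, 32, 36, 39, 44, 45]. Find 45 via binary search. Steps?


Search for 45:
[0,8] mid=4 arr[4]=32
[5,8] mid=6 arr[6]=39
[7,8] mid=7 arr[7]=44
[8,8] mid=8 arr[8]=45
Total: 4 comparisons


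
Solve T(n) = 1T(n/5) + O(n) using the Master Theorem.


a=1, b=5, c=1. log_5(1)=0 < c=1. Case 3: O(n^c) = O(n)
Complexity: O(n)


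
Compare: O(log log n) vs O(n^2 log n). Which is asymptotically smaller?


double-logarithmic grows slower than n^2 log n
O(log log n) is asymptotically smaller; O(n^2 log n) grows faster


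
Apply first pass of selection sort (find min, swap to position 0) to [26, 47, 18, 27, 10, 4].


After one pass: [4, 47, 18, 27, 10, 26]


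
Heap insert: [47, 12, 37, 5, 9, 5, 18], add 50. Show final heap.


Append 50: [47, 12, 37, 5, 9, 5, 18, 50]
Bubble up: swap idx 7(50) with idx 3(5); swap idx 3(50) with idx 1(12); swap idx 1(50) with idx 0(47)
Result: [50, 47, 37, 12, 9, 5, 18, 5]


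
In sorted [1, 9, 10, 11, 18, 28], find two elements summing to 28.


Two pointers: lo=0, hi=5
Found pair: (10, 18) summing to 28


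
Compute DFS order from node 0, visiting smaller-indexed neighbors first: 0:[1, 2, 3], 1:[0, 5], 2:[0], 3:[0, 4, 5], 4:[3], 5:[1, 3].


DFS stack-based: start with [0]
Visit order: [0, 1, 5, 3, 4, 2]


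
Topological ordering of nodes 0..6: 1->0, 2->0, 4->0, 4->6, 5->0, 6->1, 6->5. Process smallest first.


Kahn's algorithm, process smallest node first
Order: [2, 3, 4, 6, 1, 5, 0]


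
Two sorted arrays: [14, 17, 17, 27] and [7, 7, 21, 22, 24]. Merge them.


Compare heads, take smaller each step.
Merged: [7, 7, 14, 17, 17, 21, 22, 24, 27]


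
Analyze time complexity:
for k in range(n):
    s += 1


Per nesting level: O(n) = O(n)
Complexity: O(n)


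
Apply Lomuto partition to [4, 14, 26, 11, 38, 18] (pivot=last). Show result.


Elements <= 18 go left of pivot.
Result: [4, 14, 11, 18, 38, 26], pivot at index 3


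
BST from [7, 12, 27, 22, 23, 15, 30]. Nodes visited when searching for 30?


BST root = 7
Search for 30: compare at each node
Path: [7, 12, 27, 30]


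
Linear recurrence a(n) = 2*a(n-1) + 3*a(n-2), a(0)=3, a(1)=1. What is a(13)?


Build bottom-up:
...a(11)=177145, a(12)=531443, a(13)=2*531443+3*177145=1594321


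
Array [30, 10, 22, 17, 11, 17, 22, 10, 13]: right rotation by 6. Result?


Right rotate by 6: [17, 11, 17, 22, 10, 13, 30, 10, 22]


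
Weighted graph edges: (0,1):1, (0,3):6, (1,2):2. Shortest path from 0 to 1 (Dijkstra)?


Dijkstra from 0:
Distances: {0: 0, 1: 1, 2: 3, 3: 6}
Shortest distance to 1 = 1, path = [0, 1]


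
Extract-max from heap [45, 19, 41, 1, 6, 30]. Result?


Max = 45
Replace root with last, heapify down
Resulting heap: [41, 19, 30, 1, 6]


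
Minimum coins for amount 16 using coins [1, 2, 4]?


dp[0]=0; dp[i]=1+min(dp[i-c] for c in coins)
...dp[11]=4, dp[12]=3, dp[13]=4, dp[14]=4, dp[15]=5, dp[16]=4
Minimum coins for 16 = 4


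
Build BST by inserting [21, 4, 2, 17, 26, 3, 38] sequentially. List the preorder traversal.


Root = 21; build tree by BST insertion.
Preorder traversal: [21, 4, 2, 3, 17, 26, 38]


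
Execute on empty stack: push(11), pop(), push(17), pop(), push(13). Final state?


push(11) -> [11]
pop() returns 11 -> []
push(17) -> [17]
pop() returns 17 -> []
push(13) -> [13]
Final stack (bottom to top): [13]


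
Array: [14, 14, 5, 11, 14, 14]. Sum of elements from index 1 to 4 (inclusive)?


Prefix sums: [0, 14, 28, 33, 44, 58, 72]
Sum[1..4] = prefix[5] - prefix[1] = 58 - 14 = 44


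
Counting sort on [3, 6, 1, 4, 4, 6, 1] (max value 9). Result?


Count array: [0, 2, 0, 1, 2, 0, 2, 0, 0, 0]
Reconstruct: [1, 1, 3, 4, 4, 6, 6]


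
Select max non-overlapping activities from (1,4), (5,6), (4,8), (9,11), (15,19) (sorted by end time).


Greedy: pick earliest-ending, then skip overlaps.
Selected (4 activities): [(1, 4), (5, 6), (9, 11), (15, 19)]


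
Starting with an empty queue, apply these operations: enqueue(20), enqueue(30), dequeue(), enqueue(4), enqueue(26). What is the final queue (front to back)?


enqueue(20) -> [20]
enqueue(30) -> [20, 30]
dequeue() returns 20 -> [30]
enqueue(4) -> [30, 4]
enqueue(26) -> [30, 4, 26]
Final queue (front to back): [30, 4, 26]


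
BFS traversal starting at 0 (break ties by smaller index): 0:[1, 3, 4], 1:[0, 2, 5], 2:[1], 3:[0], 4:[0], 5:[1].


BFS queue: start with [0]
Visit order: [0, 1, 3, 4, 2, 5]


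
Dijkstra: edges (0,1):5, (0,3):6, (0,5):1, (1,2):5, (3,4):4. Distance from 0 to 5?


Dijkstra from 0:
Distances: {0: 0, 1: 5, 2: 10, 3: 6, 4: 10, 5: 1}
Shortest distance to 5 = 1, path = [0, 5]


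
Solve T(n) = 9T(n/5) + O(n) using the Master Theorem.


a=9, b=5, c=1. log_5(9)=1.365 > c=1. Case 1: O(n^log_b(a)) = O(n^1.365)
Complexity: O(n^1.365)


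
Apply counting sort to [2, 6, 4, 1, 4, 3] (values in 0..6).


Count array: [0, 1, 1, 1, 2, 0, 1]
Reconstruct: [1, 2, 3, 4, 4, 6]


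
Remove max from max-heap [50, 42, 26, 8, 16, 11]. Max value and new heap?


Max = 50
Replace root with last, heapify down
Resulting heap: [42, 16, 26, 8, 11]


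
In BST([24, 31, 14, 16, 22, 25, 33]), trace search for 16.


BST root = 24
Search for 16: compare at each node
Path: [24, 14, 16]


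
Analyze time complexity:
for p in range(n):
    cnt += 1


Per nesting level: O(n) = O(n)
Complexity: O(n)


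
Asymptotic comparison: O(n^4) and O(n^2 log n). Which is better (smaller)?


n^2 log n grows slower than quartic
O(n^2 log n) is asymptotically smaller; O(n^4) grows faster


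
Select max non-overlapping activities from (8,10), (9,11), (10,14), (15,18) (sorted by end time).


Greedy: pick earliest-ending, then skip overlaps.
Selected (3 activities): [(8, 10), (10, 14), (15, 18)]


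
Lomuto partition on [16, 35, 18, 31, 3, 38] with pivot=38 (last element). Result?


Elements <= 38 go left of pivot.
Result: [16, 35, 18, 31, 3, 38], pivot at index 5


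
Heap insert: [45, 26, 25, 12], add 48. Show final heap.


Append 48: [45, 26, 25, 12, 48]
Bubble up: swap idx 4(48) with idx 1(26); swap idx 1(48) with idx 0(45)
Result: [48, 45, 25, 12, 26]


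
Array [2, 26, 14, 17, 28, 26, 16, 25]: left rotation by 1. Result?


Left rotate by 1: [26, 14, 17, 28, 26, 16, 25, 2]


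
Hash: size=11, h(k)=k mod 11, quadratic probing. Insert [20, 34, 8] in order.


Insertions: 20->slot 9; 34->slot 1; 8->slot 8
Table: [None, 34, None, None, None, None, None, None, 8, 20, None]


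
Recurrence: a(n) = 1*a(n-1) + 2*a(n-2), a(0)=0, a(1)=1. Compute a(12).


Build bottom-up:
...a(10)=341, a(11)=683, a(12)=1*683+2*341=1365


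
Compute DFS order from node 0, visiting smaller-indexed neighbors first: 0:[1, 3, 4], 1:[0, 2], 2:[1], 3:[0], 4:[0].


DFS stack-based: start with [0]
Visit order: [0, 1, 2, 3, 4]


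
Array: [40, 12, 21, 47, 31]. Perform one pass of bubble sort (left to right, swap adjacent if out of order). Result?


After one pass: [12, 21, 40, 31, 47]


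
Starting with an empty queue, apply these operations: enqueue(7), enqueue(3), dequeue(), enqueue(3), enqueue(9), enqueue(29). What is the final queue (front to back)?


enqueue(7) -> [7]
enqueue(3) -> [7, 3]
dequeue() returns 7 -> [3]
enqueue(3) -> [3, 3]
enqueue(9) -> [3, 3, 9]
enqueue(29) -> [3, 3, 9, 29]
Final queue (front to back): [3, 3, 9, 29]


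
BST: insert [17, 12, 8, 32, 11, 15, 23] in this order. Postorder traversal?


Root = 17; build tree by BST insertion.
Postorder traversal: [11, 8, 15, 12, 23, 32, 17]


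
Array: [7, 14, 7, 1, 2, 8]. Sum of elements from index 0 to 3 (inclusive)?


Prefix sums: [0, 7, 21, 28, 29, 31, 39]
Sum[0..3] = prefix[4] - prefix[0] = 29 - 0 = 29


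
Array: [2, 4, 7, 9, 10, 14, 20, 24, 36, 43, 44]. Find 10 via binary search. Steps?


Search for 10:
[0,10] mid=5 arr[5]=14
[0,4] mid=2 arr[2]=7
[3,4] mid=3 arr[3]=9
[4,4] mid=4 arr[4]=10
Total: 4 comparisons


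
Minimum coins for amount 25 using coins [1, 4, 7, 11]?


dp[0]=0; dp[i]=1+min(dp[i-c] for c in coins)
...dp[20]=4, dp[21]=3, dp[22]=2, dp[23]=3, dp[24]=4, dp[25]=3
Minimum coins for 25 = 3


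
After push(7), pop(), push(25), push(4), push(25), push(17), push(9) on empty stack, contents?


push(7) -> [7]
pop() returns 7 -> []
push(25) -> [25]
push(4) -> [25, 4]
push(25) -> [25, 4, 25]
push(17) -> [25, 4, 25, 17]
push(9) -> [25, 4, 25, 17, 9]
Final stack (bottom to top): [25, 4, 25, 17, 9]


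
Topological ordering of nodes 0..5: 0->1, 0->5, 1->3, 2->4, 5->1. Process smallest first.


Kahn's algorithm, process smallest node first
Order: [0, 2, 4, 5, 1, 3]


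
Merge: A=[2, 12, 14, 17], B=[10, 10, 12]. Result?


Compare heads, take smaller each step.
Merged: [2, 10, 10, 12, 12, 14, 17]


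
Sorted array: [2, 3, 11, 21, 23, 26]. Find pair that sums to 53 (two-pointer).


Two pointers: lo=0, hi=5
No pair sums to 53


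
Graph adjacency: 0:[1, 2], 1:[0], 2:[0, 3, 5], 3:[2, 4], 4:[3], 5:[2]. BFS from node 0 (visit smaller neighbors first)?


BFS queue: start with [0]
Visit order: [0, 1, 2, 3, 5, 4]


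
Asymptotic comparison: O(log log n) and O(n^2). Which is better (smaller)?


double-logarithmic grows slower than quadratic
O(log log n) is asymptotically smaller; O(n^2) grows faster


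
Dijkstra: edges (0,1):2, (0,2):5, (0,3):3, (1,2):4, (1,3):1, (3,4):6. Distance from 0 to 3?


Dijkstra from 0:
Distances: {0: 0, 1: 2, 2: 5, 3: 3, 4: 9}
Shortest distance to 3 = 3, path = [0, 3]


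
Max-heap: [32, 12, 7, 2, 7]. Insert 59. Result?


Append 59: [32, 12, 7, 2, 7, 59]
Bubble up: swap idx 5(59) with idx 2(7); swap idx 2(59) with idx 0(32)
Result: [59, 12, 32, 2, 7, 7]


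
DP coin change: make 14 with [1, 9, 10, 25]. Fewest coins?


dp[0]=0; dp[i]=1+min(dp[i-c] for c in coins)
...dp[9]=1, dp[10]=1, dp[11]=2, dp[12]=3, dp[13]=4, dp[14]=5
Minimum coins for 14 = 5


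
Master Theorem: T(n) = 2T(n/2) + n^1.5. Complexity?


a=2, b=2, c=1.5. log_2(2)=1 < c=1.5. Case 3: O(n^c) = O(n^1.500)
Complexity: O(n^1.500)


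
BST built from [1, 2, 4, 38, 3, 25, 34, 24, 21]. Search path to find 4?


BST root = 1
Search for 4: compare at each node
Path: [1, 2, 4]


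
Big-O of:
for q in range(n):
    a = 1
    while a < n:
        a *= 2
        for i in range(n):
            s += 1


Per nesting level: O(n) * O(log n) * O(n) = O(n^2 log n)
Complexity: O(n^2 log n)


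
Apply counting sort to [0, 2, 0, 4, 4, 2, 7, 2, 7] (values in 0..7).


Count array: [2, 0, 3, 0, 2, 0, 0, 2]
Reconstruct: [0, 0, 2, 2, 2, 4, 4, 7, 7]


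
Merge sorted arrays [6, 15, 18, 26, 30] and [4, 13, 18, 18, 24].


Compare heads, take smaller each step.
Merged: [4, 6, 13, 15, 18, 18, 18, 24, 26, 30]


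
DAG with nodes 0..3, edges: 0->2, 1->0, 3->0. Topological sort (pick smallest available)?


Kahn's algorithm, process smallest node first
Order: [1, 3, 0, 2]


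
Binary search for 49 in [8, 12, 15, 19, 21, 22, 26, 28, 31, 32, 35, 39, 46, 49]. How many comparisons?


Search for 49:
[0,13] mid=6 arr[6]=26
[7,13] mid=10 arr[10]=35
[11,13] mid=12 arr[12]=46
[13,13] mid=13 arr[13]=49
Total: 4 comparisons


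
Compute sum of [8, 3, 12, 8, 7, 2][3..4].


Prefix sums: [0, 8, 11, 23, 31, 38, 40]
Sum[3..4] = prefix[5] - prefix[3] = 38 - 23 = 15


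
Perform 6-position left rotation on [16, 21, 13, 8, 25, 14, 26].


Left rotate by 6: [26, 16, 21, 13, 8, 25, 14]


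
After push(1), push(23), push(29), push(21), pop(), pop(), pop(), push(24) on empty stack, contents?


push(1) -> [1]
push(23) -> [1, 23]
push(29) -> [1, 23, 29]
push(21) -> [1, 23, 29, 21]
pop() returns 21 -> [1, 23, 29]
pop() returns 29 -> [1, 23]
pop() returns 23 -> [1]
push(24) -> [1, 24]
Final stack (bottom to top): [1, 24]


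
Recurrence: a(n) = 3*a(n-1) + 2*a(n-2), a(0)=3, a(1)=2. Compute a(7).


Build bottom-up:
...a(5)=512, a(6)=1824, a(7)=3*1824+2*512=6496


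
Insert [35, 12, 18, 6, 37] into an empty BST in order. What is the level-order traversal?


Root = 35; build tree by BST insertion.
Level-Order traversal: [35, 12, 37, 6, 18]


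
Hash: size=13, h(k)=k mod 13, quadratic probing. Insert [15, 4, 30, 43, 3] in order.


Insertions: 15->slot 2; 4->slot 4; 30->slot 5; 43->slot 8; 3->slot 3
Table: [None, None, 15, 3, 4, 30, None, None, 43, None, None, None, None]


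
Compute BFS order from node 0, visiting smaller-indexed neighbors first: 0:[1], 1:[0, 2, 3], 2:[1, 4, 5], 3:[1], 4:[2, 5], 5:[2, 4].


BFS queue: start with [0]
Visit order: [0, 1, 2, 3, 4, 5]


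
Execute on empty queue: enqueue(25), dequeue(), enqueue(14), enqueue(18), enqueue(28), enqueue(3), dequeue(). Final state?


enqueue(25) -> [25]
dequeue() returns 25 -> []
enqueue(14) -> [14]
enqueue(18) -> [14, 18]
enqueue(28) -> [14, 18, 28]
enqueue(3) -> [14, 18, 28, 3]
dequeue() returns 14 -> [18, 28, 3]
Final queue (front to back): [18, 28, 3]


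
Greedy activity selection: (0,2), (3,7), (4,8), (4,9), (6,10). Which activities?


Greedy: pick earliest-ending, then skip overlaps.
Selected (2 activities): [(0, 2), (3, 7)]


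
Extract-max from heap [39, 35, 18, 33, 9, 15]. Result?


Max = 39
Replace root with last, heapify down
Resulting heap: [35, 33, 18, 15, 9]


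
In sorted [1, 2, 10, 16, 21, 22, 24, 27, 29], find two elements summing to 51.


Two pointers: lo=0, hi=8
Found pair: (22, 29) summing to 51


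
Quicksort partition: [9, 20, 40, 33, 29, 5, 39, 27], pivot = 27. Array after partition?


Elements <= 27 go left of pivot.
Result: [9, 20, 5, 27, 29, 40, 39, 33], pivot at index 3


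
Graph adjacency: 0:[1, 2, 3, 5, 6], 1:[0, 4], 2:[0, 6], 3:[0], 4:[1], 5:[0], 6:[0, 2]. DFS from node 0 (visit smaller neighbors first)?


DFS stack-based: start with [0]
Visit order: [0, 1, 4, 2, 6, 3, 5]


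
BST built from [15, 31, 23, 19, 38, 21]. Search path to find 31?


BST root = 15
Search for 31: compare at each node
Path: [15, 31]


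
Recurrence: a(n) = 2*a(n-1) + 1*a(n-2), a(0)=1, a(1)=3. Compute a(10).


Build bottom-up:
...a(8)=1393, a(9)=3363, a(10)=2*3363+1*1393=8119


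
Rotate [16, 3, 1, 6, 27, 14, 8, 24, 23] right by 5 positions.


Right rotate by 5: [27, 14, 8, 24, 23, 16, 3, 1, 6]


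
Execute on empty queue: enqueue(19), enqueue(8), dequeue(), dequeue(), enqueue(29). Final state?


enqueue(19) -> [19]
enqueue(8) -> [19, 8]
dequeue() returns 19 -> [8]
dequeue() returns 8 -> []
enqueue(29) -> [29]
Final queue (front to back): [29]


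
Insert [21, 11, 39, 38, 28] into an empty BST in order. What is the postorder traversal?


Root = 21; build tree by BST insertion.
Postorder traversal: [11, 28, 38, 39, 21]


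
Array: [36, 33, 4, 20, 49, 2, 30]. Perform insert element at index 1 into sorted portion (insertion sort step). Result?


After one pass: [33, 36, 4, 20, 49, 2, 30]


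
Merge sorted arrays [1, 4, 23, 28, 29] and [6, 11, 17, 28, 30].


Compare heads, take smaller each step.
Merged: [1, 4, 6, 11, 17, 23, 28, 28, 29, 30]


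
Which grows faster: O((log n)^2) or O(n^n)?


polylogarithmic grows slower than n^n
O((log n)^2) is asymptotically smaller; O(n^n) grows faster


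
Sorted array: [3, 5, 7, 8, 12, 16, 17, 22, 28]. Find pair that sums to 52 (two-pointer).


Two pointers: lo=0, hi=8
No pair sums to 52


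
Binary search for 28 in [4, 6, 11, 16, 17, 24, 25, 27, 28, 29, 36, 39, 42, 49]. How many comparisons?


Search for 28:
[0,13] mid=6 arr[6]=25
[7,13] mid=10 arr[10]=36
[7,9] mid=8 arr[8]=28
Total: 3 comparisons


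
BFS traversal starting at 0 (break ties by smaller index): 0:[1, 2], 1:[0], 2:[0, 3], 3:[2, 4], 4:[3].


BFS queue: start with [0]
Visit order: [0, 1, 2, 3, 4]


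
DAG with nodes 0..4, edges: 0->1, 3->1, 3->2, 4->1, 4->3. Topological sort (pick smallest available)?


Kahn's algorithm, process smallest node first
Order: [0, 4, 3, 1, 2]


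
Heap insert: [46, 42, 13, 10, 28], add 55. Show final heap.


Append 55: [46, 42, 13, 10, 28, 55]
Bubble up: swap idx 5(55) with idx 2(13); swap idx 2(55) with idx 0(46)
Result: [55, 42, 46, 10, 28, 13]


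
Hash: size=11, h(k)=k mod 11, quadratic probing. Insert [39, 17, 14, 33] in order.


Insertions: 39->slot 6; 17->slot 7; 14->slot 3; 33->slot 0
Table: [33, None, None, 14, None, None, 39, 17, None, None, None]


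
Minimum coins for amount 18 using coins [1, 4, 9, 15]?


dp[0]=0; dp[i]=1+min(dp[i-c] for c in coins)
...dp[13]=2, dp[14]=3, dp[15]=1, dp[16]=2, dp[17]=3, dp[18]=2
Minimum coins for 18 = 2


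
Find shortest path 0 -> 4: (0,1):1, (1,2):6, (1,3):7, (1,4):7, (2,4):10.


Dijkstra from 0:
Distances: {0: 0, 1: 1, 2: 7, 3: 8, 4: 8}
Shortest distance to 4 = 8, path = [0, 1, 4]


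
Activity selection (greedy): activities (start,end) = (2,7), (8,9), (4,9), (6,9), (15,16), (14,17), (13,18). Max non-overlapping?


Greedy: pick earliest-ending, then skip overlaps.
Selected (3 activities): [(2, 7), (8, 9), (15, 16)]


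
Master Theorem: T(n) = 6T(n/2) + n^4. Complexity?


a=6, b=2, c=4. log_2(6)=2.585 < c=4. Case 3: O(n^c) = O(n^4)
Complexity: O(n^4)


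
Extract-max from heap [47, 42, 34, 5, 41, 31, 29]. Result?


Max = 47
Replace root with last, heapify down
Resulting heap: [42, 41, 34, 5, 29, 31]


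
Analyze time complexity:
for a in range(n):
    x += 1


Per nesting level: O(n) = O(n)
Complexity: O(n)


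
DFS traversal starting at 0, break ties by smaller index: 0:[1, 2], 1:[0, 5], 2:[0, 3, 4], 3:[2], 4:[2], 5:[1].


DFS stack-based: start with [0]
Visit order: [0, 1, 5, 2, 3, 4]


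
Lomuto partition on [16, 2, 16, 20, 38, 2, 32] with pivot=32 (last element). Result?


Elements <= 32 go left of pivot.
Result: [16, 2, 16, 20, 2, 32, 38], pivot at index 5


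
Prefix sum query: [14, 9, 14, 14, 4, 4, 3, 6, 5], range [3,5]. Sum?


Prefix sums: [0, 14, 23, 37, 51, 55, 59, 62, 68, 73]
Sum[3..5] = prefix[6] - prefix[3] = 59 - 37 = 22


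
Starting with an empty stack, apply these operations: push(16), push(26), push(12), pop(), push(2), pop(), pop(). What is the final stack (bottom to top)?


push(16) -> [16]
push(26) -> [16, 26]
push(12) -> [16, 26, 12]
pop() returns 12 -> [16, 26]
push(2) -> [16, 26, 2]
pop() returns 2 -> [16, 26]
pop() returns 26 -> [16]
Final stack (bottom to top): [16]


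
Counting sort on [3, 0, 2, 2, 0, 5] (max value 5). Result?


Count array: [2, 0, 2, 1, 0, 1]
Reconstruct: [0, 0, 2, 2, 3, 5]


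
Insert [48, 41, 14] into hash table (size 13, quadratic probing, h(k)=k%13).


Insertions: 48->slot 9; 41->slot 2; 14->slot 1
Table: [None, 14, 41, None, None, None, None, None, None, 48, None, None, None]


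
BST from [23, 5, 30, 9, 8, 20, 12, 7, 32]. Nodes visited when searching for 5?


BST root = 23
Search for 5: compare at each node
Path: [23, 5]


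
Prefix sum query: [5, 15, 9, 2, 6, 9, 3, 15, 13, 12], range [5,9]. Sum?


Prefix sums: [0, 5, 20, 29, 31, 37, 46, 49, 64, 77, 89]
Sum[5..9] = prefix[10] - prefix[5] = 89 - 37 = 52


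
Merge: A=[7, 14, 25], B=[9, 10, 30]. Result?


Compare heads, take smaller each step.
Merged: [7, 9, 10, 14, 25, 30]


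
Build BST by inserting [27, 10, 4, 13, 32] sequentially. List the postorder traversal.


Root = 27; build tree by BST insertion.
Postorder traversal: [4, 13, 10, 32, 27]


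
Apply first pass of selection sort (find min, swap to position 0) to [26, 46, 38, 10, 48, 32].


After one pass: [10, 46, 38, 26, 48, 32]


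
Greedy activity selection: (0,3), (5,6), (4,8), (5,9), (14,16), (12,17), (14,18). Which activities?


Greedy: pick earliest-ending, then skip overlaps.
Selected (3 activities): [(0, 3), (5, 6), (14, 16)]


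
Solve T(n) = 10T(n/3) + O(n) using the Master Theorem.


a=10, b=3, c=1. log_3(10)=2.096 > c=1. Case 1: O(n^log_b(a)) = O(n^2.096)
Complexity: O(n^2.096)


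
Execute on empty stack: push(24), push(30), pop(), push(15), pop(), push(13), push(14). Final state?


push(24) -> [24]
push(30) -> [24, 30]
pop() returns 30 -> [24]
push(15) -> [24, 15]
pop() returns 15 -> [24]
push(13) -> [24, 13]
push(14) -> [24, 13, 14]
Final stack (bottom to top): [24, 13, 14]


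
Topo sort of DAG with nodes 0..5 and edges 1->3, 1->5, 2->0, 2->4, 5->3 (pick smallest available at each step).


Kahn's algorithm, process smallest node first
Order: [1, 2, 0, 4, 5, 3]


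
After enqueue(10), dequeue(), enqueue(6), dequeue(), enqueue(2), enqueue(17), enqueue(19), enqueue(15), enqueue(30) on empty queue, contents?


enqueue(10) -> [10]
dequeue() returns 10 -> []
enqueue(6) -> [6]
dequeue() returns 6 -> []
enqueue(2) -> [2]
enqueue(17) -> [2, 17]
enqueue(19) -> [2, 17, 19]
enqueue(15) -> [2, 17, 19, 15]
enqueue(30) -> [2, 17, 19, 15, 30]
Final queue (front to back): [2, 17, 19, 15, 30]
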